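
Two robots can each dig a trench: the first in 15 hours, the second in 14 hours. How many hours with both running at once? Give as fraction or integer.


Rate of A = 1/15 job per hour
Rate of B = 1/14 job per hour
Combined rate = 1/15 + 1/14
Find common denominator: (14 + 15)/(15*14) = 29/210
Combined rate = 29/210 job per hour
Time together = 1 / (29/210) = 210/29 hours

210/29


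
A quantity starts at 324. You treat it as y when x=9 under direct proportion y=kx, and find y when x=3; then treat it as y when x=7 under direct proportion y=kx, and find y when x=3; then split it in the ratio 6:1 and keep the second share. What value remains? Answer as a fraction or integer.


Start with 324.
Step 1: Direct prop: k = (324)/9; new y = k*3 = 324*3/9 = 108
Step 2: Direct prop: k = (108)/7; new y = k*3 = 108*3/7 = 324/7
Step 3: Split 6:1, second share = 324/7 * 1/7 = 324/49
Final result = 324/49

324/49


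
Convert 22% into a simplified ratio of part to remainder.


Part = 22%, Remainder = 78%
Ratio = 22:78
GCD(22, 78) = 2
Simplify: 11:39 = 11:39

11:39


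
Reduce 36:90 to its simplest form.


Find GCD(36, 90)
GCD = 18
Divide both by 18: 36/18 = 2, 90/18 = 5
Simplified ratio = 2:5

2:5


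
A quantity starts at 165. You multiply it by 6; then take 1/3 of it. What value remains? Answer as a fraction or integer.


Start with 165.
Step 1: Multiply by 6: 165 * 6 = 990
Step 2: Take 1/3: 990 * 1/3 = 330
Final result = 330

330


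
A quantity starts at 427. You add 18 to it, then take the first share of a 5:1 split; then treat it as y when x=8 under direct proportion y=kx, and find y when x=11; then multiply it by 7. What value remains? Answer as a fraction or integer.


Start with 427.
Step 1: Add 18: 427+18=445; split 5:1 first = 445*5/6 = 2225/6
Step 2: Direct prop: k = (2225/6)/8; new y = k*11 = 2225/6*11/8 = 24475/48
Step 3: Multiply by 7: 24475/48 * 7 = 171325/48
Final result = 171325/48

171325/48


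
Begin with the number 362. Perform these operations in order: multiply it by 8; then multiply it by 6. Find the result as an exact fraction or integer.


Start with 362.
Step 1: Multiply by 8: 362 * 8 = 2896
Step 2: Multiply by 6: 2896 * 6 = 17376
Final result = 17376

17376


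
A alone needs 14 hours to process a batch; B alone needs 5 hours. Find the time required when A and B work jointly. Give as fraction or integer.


Rate of A = 1/14 job per hour
Rate of B = 1/5 job per hour
Combined rate = 1/14 + 1/5
Find common denominator: (5 + 14)/(14*5) = 19/70
Combined rate = 19/70 job per hour
Time together = 1 / (19/70) = 70/19 hours

70/19


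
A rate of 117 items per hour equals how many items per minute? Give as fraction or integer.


Converting from per hour to per minute
Rate = 117 items per hour
Divide by 60: 117/60
= 39/20 items per minute

39/20


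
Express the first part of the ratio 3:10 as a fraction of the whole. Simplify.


Total parts = 3 + 10 = 13
First part fraction = 3/13
Simplify: 3/13 = 3/13

3/13


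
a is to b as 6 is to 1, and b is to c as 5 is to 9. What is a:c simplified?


Given a:b = 6:1 and b:c = 5:9
Make b consistent. Multiply first ratio by 5: a:b = 30:5
Multiply second ratio by 1: b:c = 5:9
Now b = 5 in both, so a:b:c = 30:5:9
Therefore a:c = 30:9
Simplify by GCD: a:c = 10:3

10:3


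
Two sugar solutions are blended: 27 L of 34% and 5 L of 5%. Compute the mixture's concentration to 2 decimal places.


Solute in mixture 1 = 34% of 27 L = 27*34/100 = 459/50 L
Solute in mixture 2 = 5% of 5 L = 5*5/100 = 1/4 L
Total solute = 459/50 + 1/4 = 943/100 L
Total volume = 27 + 5 = 32 L
Final concentration = 943/100/32 * 100 = 29.47%

29.47


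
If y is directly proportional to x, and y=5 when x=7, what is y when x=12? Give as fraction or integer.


Direct proportion: y = kx
Find k: k = 5/7 = 5/7
Compute y at x=12: y = 5/7 * 12
y = 60/7

60/7


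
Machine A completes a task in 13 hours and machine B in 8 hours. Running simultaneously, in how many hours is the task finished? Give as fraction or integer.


Rate of A = 1/13 job per hour
Rate of B = 1/8 job per hour
Combined rate = 1/13 + 1/8
Find common denominator: (8 + 13)/(13*8) = 21/104
Combined rate = 21/104 job per hour
Time together = 1 / (21/104) = 104/21 hours

104/21


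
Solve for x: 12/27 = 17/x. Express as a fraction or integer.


Setting up: 12/27 = 17/x
Cross multiply: 12 * x = 27 * 17
12x = 459
x = 459/12
x = 153/4

153/4


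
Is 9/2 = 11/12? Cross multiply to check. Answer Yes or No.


Cross multiply to check 9/2 = 11/12
Left cross product: 9 * 12 = 108
Right cross product: 2 * 11 = 22
108 != 22
Not equal, so proportions differ => No

No


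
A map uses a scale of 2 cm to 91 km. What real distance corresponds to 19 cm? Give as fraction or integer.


Map scale: 2 cm = 91 km
Measured distance on map = 19 cm
Set up proportion: 19 * 91 / 2
= 1729 / 2
= 1729/2 km

1729/2


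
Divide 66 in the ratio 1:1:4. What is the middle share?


Ratio = 1:1:4
Total parts = 1 + 1 + 4 = 6
Value per part = 66 / 6 = 11
First share = 1 * 11 = 11
Middle share = 1 * 11 = 11
Third share = 4 * 11 = 44

11


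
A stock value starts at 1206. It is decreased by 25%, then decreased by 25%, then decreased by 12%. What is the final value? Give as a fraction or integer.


Start: 1206
Step 1: decrease by 25% => multiply by 75/100
  1206 * 75/100 = 1809/2
Step 2: decrease by 25% => multiply by 75/100
  1809/2 * 75/100 = 5427/8
Step 3: decrease by 12% => multiply by 88/100
  5427/8 * 88/100 = 59697/100
Final value = 59697/100

59697/100


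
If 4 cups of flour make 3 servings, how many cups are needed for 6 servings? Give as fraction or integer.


Original: 4 cups for 3 servings
Target servings = 6
Scaling factor = 6/3
New amount = 4 * 6/3
= 24/3
= 8 cups

8


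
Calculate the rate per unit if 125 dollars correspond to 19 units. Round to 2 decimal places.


Total dollars = 125
Number of units = 19
Unit rate = 125 / 19
= 6.58 dollars per unit

6.58


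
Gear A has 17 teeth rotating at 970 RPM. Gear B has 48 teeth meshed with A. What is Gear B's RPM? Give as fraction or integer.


Gear ratio: teeth_A * RPM_A = teeth_B * RPM_B
17 * 970 = 48 * RPM_B
16490 = 48 * RPM_B
RPM_B = 16490 / 48
RPM_B = 8245/24

8245/24


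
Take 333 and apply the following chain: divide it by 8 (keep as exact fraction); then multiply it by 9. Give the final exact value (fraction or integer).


Start with 333.
Step 1: Divide by 8: 333 / 8 = 333/8
Step 2: Multiply by 9: 333/8 * 9 = 2997/8
Final result = 2997/8

2997/8


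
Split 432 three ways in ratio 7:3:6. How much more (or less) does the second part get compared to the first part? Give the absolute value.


Total parts = 7 + 3 + 6 = 16
Value per part = 432 / 16 = 27
Shares: 7*27=189, 3*27=81, 6*27=162
Second share = 81, first share = 189
Difference = |81 - 189| = 108

108


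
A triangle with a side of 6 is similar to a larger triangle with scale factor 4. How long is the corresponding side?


Similar triangles have proportional sides
Scale factor = 4
Smaller side = 6
Corresponding larger side = 6 * 4
= 24

24


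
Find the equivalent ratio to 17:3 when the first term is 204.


Original ratio: 17:3
First term target: 204
Scale factor = 204 / 17 = 12
Multiply second term: 3 * 12 = 36
Equivalent ratio = 204:36

204:36


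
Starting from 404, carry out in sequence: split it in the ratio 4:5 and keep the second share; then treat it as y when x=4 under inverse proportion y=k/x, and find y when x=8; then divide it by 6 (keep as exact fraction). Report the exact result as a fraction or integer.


Start with 404.
Step 1: Split 4:5, second share = 404 * 5/9 = 2020/9
Step 2: Inverse prop: k = (2020/9)*4; new y = k/8 = 2020/9*4/8 = 1010/9
Step 3: Divide by 6: 1010/9 / 6 = 505/27
Final result = 505/27

505/27


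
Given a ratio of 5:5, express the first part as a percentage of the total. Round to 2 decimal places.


Total parts = 5 + 5 = 10
First part fraction = 5/10
Percentage = (5/10) * 100
= 0.5 * 100
= 50.00%

50.00


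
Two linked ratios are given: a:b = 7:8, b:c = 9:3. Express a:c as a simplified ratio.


Given a:b = 7:8 and b:c = 9:3
Make b consistent. Multiply first ratio by 9: a:b = 63:72
Multiply second ratio by 8: b:c = 72:24
Now b = 72 in both, so a:b:c = 63:72:24
Therefore a:c = 63:24
Simplify by GCD: a:c = 21:8

21:8


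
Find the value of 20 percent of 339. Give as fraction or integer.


Compute 20% of 339
Convert percentage: 20% = 20/100
Multiply: 339 * 20/100
= 6780/100
= 339/5

339/5


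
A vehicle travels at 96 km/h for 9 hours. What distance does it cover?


Using distance = speed * time
Speed = 96 km/h
Time = 9 hours
Distance = 96 * 9
= 864 km

864


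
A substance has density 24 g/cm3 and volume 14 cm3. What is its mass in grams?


Using mass = density * volume
Density = 24 g/cm3
Volume = 14 cm3
Mass = 24 * 14
= 336 g

336


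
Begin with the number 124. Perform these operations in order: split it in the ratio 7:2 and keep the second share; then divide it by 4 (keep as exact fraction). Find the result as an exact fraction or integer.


Start with 124.
Step 1: Split 7:2, second share = 124 * 2/9 = 248/9
Step 2: Divide by 4: 248/9 / 4 = 62/9
Final result = 62/9

62/9


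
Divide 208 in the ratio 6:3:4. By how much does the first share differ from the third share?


Total parts = 6 + 3 + 4 = 13
Value per part = 208 / 13 = 16
Shares: 6*16=96, 3*16=48, 4*16=64
First share = 96, third share = 64
Difference = |96 - 64| = 32

32


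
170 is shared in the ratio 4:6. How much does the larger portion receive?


Total parts = 4 + 6 = 10
Value per part = 170 / 10 = 17
First share = 4 * 17 = 68
Second share = 6 * 17 = 102
Larger share = 102

102


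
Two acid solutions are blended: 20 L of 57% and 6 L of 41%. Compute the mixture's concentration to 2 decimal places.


Solute in mixture 1 = 57% of 20 L = 20*57/100 = 57/5 L
Solute in mixture 2 = 41% of 6 L = 6*41/100 = 123/50 L
Total solute = 57/5 + 123/50 = 693/50 L
Total volume = 20 + 6 = 26 L
Final concentration = 693/50/26 * 100 = 53.31%

53.31


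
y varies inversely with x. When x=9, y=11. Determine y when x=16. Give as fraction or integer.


Inverse proportion: y = k/x
Find k: k = 9 * 11 = 99
Compute y at x=16: y = 99/16
y = 99/16

99/16


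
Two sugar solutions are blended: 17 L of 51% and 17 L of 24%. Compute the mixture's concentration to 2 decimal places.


Solute in mixture 1 = 51% of 17 L = 17*51/100 = 867/100 L
Solute in mixture 2 = 24% of 17 L = 17*24/100 = 102/25 L
Total solute = 867/100 + 102/25 = 51/4 L
Total volume = 17 + 17 = 34 L
Final concentration = 51/4/34 * 100 = 37.50%

37.50


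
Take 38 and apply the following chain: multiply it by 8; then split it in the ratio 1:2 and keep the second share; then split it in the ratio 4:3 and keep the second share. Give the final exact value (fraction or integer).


Start with 38.
Step 1: Multiply by 8: 38 * 8 = 304
Step 2: Split 1:2, second share = 304 * 2/3 = 608/3
Step 3: Split 4:3, second share = 608/3 * 3/7 = 608/7
Final result = 608/7

608/7


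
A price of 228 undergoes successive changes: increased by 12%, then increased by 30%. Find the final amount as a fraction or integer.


Start: 228
Step 1: increase by 12% => multiply by 112/100
  228 * 112/100 = 6384/25
Step 2: increase by 30% => multiply by 130/100
  6384/25 * 130/100 = 41496/125
Final value = 41496/125

41496/125


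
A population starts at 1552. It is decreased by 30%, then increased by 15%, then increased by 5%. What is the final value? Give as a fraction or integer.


Start: 1552
Step 1: decrease by 30% => multiply by 70/100
  1552 * 70/100 = 5432/5
Step 2: increase by 15% => multiply by 115/100
  5432/5 * 115/100 = 31234/25
Step 3: increase by 5% => multiply by 105/100
  31234/25 * 105/100 = 327957/250
Final value = 327957/250

327957/250


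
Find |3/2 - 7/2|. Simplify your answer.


Simplify: 3/2 = 3/2 and 7/2 = 7/2
Find common denominator: LCD = 2
Convert: 3/2 and 7/2
Difference = |3 - 7|/2 = 4/2
Simplified = 2

2


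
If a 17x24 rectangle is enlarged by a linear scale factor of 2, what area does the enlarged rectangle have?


Original dimensions: 17 x 24
Enlargement factor = 2
New width = 17 * 2 = 34
New height = 24 * 2 = 48
New area = 34 * 48 = 1632

1632


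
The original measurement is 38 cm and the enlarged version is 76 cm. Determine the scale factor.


Original length = 38 cm
Scaled length = 76 cm
Scale factor = 76 / 38
= 2

2


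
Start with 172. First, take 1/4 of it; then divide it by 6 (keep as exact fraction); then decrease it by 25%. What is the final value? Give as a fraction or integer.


Start with 172.
Step 1: Take 1/4: 172 * 1/4 = 43
Step 2: Divide by 6: 43 / 6 = 43/6
Step 3: Decrease by 25%: 43/6 * 75/100 = 43/8
Final result = 43/8

43/8


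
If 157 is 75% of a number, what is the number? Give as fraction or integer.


Given: 157 is 75% of the whole
Set up: 157 = 75/100 * whole
whole = 157 * 100 / 75
whole = 15700 / 75
whole = 628/3

628/3


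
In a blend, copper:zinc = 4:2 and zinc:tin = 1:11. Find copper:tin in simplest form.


Given a:b = 4:2 and b:c = 1:11
Make b consistent. Multiply first ratio by 1: a:b = 4:2
Multiply second ratio by 2: b:c = 2:22
Now b = 2 in both, so a:b:c = 4:2:22
Therefore a:c = 4:22
Simplify by GCD: a:c = 2:11

2:11


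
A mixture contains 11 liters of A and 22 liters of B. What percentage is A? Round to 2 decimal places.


Volume of A = 11 L
Volume of B = 22 L
Total volume = 11 + 22 = 33 L
Percentage of A = (11/33) * 100
= 33.33%

33.33


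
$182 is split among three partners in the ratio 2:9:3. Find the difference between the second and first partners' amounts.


Total parts = 2 + 9 + 3 = 14
Value per part = 182 / 14 = 13
Shares: 2*13=26, 9*13=117, 3*13=39
Second share = 117, first share = 26
Difference = |117 - 26| = 91

91


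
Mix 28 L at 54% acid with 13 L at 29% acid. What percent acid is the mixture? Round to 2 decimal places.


Solute in mixture 1 = 54% of 28 L = 28*54/100 = 378/25 L
Solute in mixture 2 = 29% of 13 L = 13*29/100 = 377/100 L
Total solute = 378/25 + 377/100 = 1889/100 L
Total volume = 28 + 13 = 41 L
Final concentration = 1889/100/41 * 100 = 46.07%

46.07


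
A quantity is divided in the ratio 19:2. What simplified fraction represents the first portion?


Total parts = 19 + 2 = 21
First part fraction = 19/21
Simplify: 19/21 = 19/21

19/21


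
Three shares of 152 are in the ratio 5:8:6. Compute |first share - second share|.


Total parts = 5 + 8 + 6 = 19
Value per part = 152 / 19 = 8
Shares: 5*8=40, 8*8=64, 6*8=48
First share = 40, second share = 64
Difference = |40 - 64| = 24

24


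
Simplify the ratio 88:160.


Find GCD(88, 160)
GCD = 8
Divide both by 8: 88/8 = 11, 160/8 = 20
Simplified ratio = 11:20

11:20


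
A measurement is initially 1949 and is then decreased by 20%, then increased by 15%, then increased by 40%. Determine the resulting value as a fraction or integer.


Start: 1949
Step 1: decrease by 20% => multiply by 80/100
  1949 * 80/100 = 7796/5
Step 2: increase by 15% => multiply by 115/100
  7796/5 * 115/100 = 44827/25
Step 3: increase by 40% => multiply by 140/100
  44827/25 * 140/100 = 313789/125
Final value = 313789/125

313789/125


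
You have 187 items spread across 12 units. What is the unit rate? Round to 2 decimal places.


Total items = 187
Number of units = 12
Unit rate = 187 / 12
= 15.58 items per unit

15.58


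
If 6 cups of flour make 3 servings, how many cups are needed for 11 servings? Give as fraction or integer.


Original: 6 cups for 3 servings
Target servings = 11
Scaling factor = 11/3
New amount = 6 * 11/3
= 66/3
= 22 cups

22


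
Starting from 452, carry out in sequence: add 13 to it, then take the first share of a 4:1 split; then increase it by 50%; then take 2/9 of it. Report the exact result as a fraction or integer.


Start with 452.
Step 1: Add 13: 452+13=465; split 4:1 first = 465*4/5 = 372
Step 2: Increase by 50%: 372 * 150/100 = 558
Step 3: Take 2/9: 558 * 2/9 = 124
Final result = 124

124


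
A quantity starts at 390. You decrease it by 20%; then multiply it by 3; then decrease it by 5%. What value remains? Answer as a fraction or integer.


Start with 390.
Step 1: Decrease by 20%: 390 * 80/100 = 312
Step 2: Multiply by 3: 312 * 3 = 936
Step 3: Decrease by 5%: 936 * 95/100 = 4446/5
Final result = 4446/5

4446/5


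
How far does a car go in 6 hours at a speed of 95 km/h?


Using distance = speed * time
Speed = 95 km/h
Time = 6 hours
Distance = 95 * 6
= 570 km

570


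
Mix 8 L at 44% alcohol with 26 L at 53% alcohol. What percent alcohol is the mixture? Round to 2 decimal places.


Solute in mixture 1 = 44% of 8 L = 8*44/100 = 88/25 L
Solute in mixture 2 = 53% of 26 L = 26*53/100 = 689/50 L
Total solute = 88/25 + 689/50 = 173/10 L
Total volume = 8 + 26 = 34 L
Final concentration = 173/10/34 * 100 = 50.88%

50.88


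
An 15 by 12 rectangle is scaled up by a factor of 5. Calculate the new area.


Original dimensions: 15 x 12
Enlargement factor = 5
New width = 15 * 5 = 75
New height = 12 * 5 = 60
New area = 75 * 60 = 4500

4500


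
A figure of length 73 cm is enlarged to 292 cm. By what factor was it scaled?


Original length = 73 cm
Scaled length = 292 cm
Scale factor = 292 / 73
= 4

4


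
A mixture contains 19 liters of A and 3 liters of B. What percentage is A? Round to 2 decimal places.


Volume of A = 19 L
Volume of B = 3 L
Total volume = 19 + 3 = 22 L
Percentage of A = (19/22) * 100
= 86.36%

86.36


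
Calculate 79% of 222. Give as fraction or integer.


Compute 79% of 222
Convert percentage: 79% = 79/100
Multiply: 222 * 79/100
= 17538/100
= 8769/50

8769/50


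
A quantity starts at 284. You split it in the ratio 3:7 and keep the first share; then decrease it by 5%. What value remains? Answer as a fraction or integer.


Start with 284.
Step 1: Split 3:7, first share = 284 * 3/10 = 426/5
Step 2: Decrease by 5%: 426/5 * 95/100 = 4047/50
Final result = 4047/50

4047/50


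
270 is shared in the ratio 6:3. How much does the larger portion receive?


Total parts = 6 + 3 = 9
Value per part = 270 / 9 = 30
First share = 6 * 30 = 180
Second share = 3 * 30 = 90
Larger share = 180

180


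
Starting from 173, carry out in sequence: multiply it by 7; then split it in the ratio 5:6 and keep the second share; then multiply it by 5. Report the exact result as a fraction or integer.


Start with 173.
Step 1: Multiply by 7: 173 * 7 = 1211
Step 2: Split 5:6, second share = 1211 * 6/11 = 7266/11
Step 3: Multiply by 5: 7266/11 * 5 = 36330/11
Final result = 36330/11

36330/11


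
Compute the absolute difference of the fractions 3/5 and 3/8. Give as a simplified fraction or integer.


Simplify: 3/5 = 3/5 and 3/8 = 3/8
Find common denominator: LCD = 40
Convert: 24/40 and 15/40
Difference = |24 - 15|/40 = 9/40
Simplified = 9/40

9/40


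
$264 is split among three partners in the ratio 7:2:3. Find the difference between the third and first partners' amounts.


Total parts = 7 + 2 + 3 = 12
Value per part = 264 / 12 = 22
Shares: 7*22=154, 2*22=44, 3*22=66
Third share = 66, first share = 154
Difference = |66 - 154| = 88

88


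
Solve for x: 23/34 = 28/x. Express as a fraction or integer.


Setting up: 23/34 = 28/x
Cross multiply: 23 * x = 34 * 28
23x = 952
x = 952/23
x = 952/23

952/23


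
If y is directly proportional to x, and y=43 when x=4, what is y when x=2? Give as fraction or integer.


Direct proportion: y = kx
Find k: k = 43/4 = 43/4
Compute y at x=2: y = 43/4 * 2
y = 43/2

43/2


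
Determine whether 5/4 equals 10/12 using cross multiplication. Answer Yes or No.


Cross multiply to check 5/4 = 10/12
Left cross product: 5 * 12 = 60
Right cross product: 4 * 10 = 40
60 != 40
Not equal, so proportions differ => No

No


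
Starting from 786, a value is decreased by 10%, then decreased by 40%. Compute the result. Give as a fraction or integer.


Start: 786
Step 1: decrease by 10% => multiply by 90/100
  786 * 90/100 = 3537/5
Step 2: decrease by 40% => multiply by 60/100
  3537/5 * 60/100 = 10611/25
Final value = 10611/25

10611/25


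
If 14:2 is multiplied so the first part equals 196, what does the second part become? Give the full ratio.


Original ratio: 14:2
First term target: 196
Scale factor = 196 / 14 = 14
Multiply second term: 2 * 14 = 28
Equivalent ratio = 196:28

196:28


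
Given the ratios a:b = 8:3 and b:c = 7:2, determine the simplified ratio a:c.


Given a:b = 8:3 and b:c = 7:2
Make b consistent. Multiply first ratio by 7: a:b = 56:21
Multiply second ratio by 3: b:c = 21:6
Now b = 21 in both, so a:b:c = 56:21:6
Therefore a:c = 56:6
Simplify by GCD: a:c = 28:3

28:3


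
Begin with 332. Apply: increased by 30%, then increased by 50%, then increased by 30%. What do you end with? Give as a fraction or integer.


Start: 332
Step 1: increase by 30% => multiply by 130/100
  332 * 130/100 = 2158/5
Step 2: increase by 50% => multiply by 150/100
  2158/5 * 150/100 = 3237/5
Step 3: increase by 30% => multiply by 130/100
  3237/5 * 130/100 = 42081/50
Final value = 42081/50

42081/50


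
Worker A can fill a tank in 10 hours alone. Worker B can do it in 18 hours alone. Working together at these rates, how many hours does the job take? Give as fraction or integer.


Rate of A = 1/10 job per hour
Rate of B = 1/18 job per hour
Combined rate = 1/10 + 1/18
Find common denominator: (18 + 10)/(10*18) = 28/180
Combined rate = 7/45 job per hour
Time together = 1 / (7/45) = 45/7 hours

45/7


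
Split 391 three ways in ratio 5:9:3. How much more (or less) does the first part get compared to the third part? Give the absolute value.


Total parts = 5 + 9 + 3 = 17
Value per part = 391 / 17 = 23
Shares: 5*23=115, 9*23=207, 3*23=69
First share = 115, third share = 69
Difference = |115 - 69| = 46

46


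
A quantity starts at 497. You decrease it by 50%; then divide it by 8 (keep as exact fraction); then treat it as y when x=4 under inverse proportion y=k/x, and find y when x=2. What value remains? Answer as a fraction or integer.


Start with 497.
Step 1: Decrease by 50%: 497 * 50/100 = 497/2
Step 2: Divide by 8: 497/2 / 8 = 497/16
Step 3: Inverse prop: k = (497/16)*4; new y = k/2 = 497/16*4/2 = 497/8
Final result = 497/8

497/8


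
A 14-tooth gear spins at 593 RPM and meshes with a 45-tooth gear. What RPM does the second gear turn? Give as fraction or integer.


Gear ratio: teeth_A * RPM_A = teeth_B * RPM_B
14 * 593 = 45 * RPM_B
8302 = 45 * RPM_B
RPM_B = 8302 / 45
RPM_B = 8302/45

8302/45


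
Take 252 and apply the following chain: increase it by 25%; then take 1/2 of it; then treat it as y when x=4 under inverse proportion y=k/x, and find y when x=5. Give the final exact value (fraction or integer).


Start with 252.
Step 1: Increase by 25%: 252 * 125/100 = 315
Step 2: Take 1/2: 315 * 1/2 = 315/2
Step 3: Inverse prop: k = (315/2)*4; new y = k/5 = 315/2*4/5 = 126
Final result = 126

126


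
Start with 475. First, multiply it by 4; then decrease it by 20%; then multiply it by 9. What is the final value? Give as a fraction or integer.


Start with 475.
Step 1: Multiply by 4: 475 * 4 = 1900
Step 2: Decrease by 20%: 1900 * 80/100 = 1520
Step 3: Multiply by 9: 1520 * 9 = 13680
Final result = 13680

13680


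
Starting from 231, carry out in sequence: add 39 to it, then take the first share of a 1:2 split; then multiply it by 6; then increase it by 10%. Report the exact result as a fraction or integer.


Start with 231.
Step 1: Add 39: 231+39=270; split 1:2 first = 270*1/3 = 90
Step 2: Multiply by 6: 90 * 6 = 540
Step 3: Increase by 10%: 540 * 110/100 = 594
Final result = 594

594


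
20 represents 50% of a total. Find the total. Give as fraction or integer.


Given: 20 is 50% of the whole
Set up: 20 = 50/100 * whole
whole = 20 * 100 / 50
whole = 2000 / 50
whole = 40

40


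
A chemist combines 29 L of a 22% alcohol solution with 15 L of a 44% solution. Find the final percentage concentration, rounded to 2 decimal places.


Solute in mixture 1 = 22% of 29 L = 29*22/100 = 319/50 L
Solute in mixture 2 = 44% of 15 L = 15*44/100 = 33/5 L
Total solute = 319/50 + 33/5 = 649/50 L
Total volume = 29 + 15 = 44 L
Final concentration = 649/50/44 * 100 = 29.50%

29.50


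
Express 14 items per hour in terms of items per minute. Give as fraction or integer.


Converting from per hour to per minute
Rate = 14 items per hour
Divide by 60: 14/60
= 7/30 items per minute

7/30


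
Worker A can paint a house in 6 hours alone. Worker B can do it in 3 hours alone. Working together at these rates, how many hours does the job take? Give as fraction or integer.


Rate of A = 1/6 job per hour
Rate of B = 1/3 job per hour
Combined rate = 1/6 + 1/3
Find common denominator: (3 + 6)/(6*3) = 9/18
Combined rate = 1/2 job per hour
Time together = 1 / (1/2) = 2 hours

2


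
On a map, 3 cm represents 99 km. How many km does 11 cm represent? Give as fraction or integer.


Map scale: 3 cm = 99 km
Measured distance on map = 11 cm
Set up proportion: 11 * 99 / 3
= 1089 / 3
= 363 km

363


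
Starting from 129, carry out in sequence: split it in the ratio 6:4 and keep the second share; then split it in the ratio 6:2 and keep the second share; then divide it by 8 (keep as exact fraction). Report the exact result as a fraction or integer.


Start with 129.
Step 1: Split 6:4, second share = 129 * 4/10 = 258/5
Step 2: Split 6:2, second share = 258/5 * 2/8 = 129/10
Step 3: Divide by 8: 129/10 / 8 = 129/80
Final result = 129/80

129/80


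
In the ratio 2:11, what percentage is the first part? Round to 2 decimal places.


Total parts = 2 + 11 = 13
First part fraction = 2/13
Percentage = (2/13) * 100
= 0.153846 * 100
= 15.38%

15.38


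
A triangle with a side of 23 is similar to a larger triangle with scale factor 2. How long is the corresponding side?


Similar triangles have proportional sides
Scale factor = 2
Smaller side = 23
Corresponding larger side = 23 * 2
= 46

46


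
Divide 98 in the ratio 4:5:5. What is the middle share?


Ratio = 4:5:5
Total parts = 4 + 5 + 5 = 14
Value per part = 98 / 14 = 7
First share = 4 * 7 = 28
Middle share = 5 * 7 = 35
Third share = 5 * 7 = 35

35


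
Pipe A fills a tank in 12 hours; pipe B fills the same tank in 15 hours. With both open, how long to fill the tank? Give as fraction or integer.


Rate of A = 1/12 job per hour
Rate of B = 1/15 job per hour
Combined rate = 1/12 + 1/15
Find common denominator: (15 + 12)/(12*15) = 27/180
Combined rate = 3/20 job per hour
Time together = 1 / (3/20) = 20/3 hours

20/3


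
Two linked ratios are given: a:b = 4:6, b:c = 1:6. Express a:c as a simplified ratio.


Given a:b = 4:6 and b:c = 1:6
Make b consistent. Multiply first ratio by 1: a:b = 4:6
Multiply second ratio by 6: b:c = 6:36
Now b = 6 in both, so a:b:c = 4:6:36
Therefore a:c = 4:36
Simplify by GCD: a:c = 1:9

1:9


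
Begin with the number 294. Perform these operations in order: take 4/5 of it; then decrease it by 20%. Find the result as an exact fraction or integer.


Start with 294.
Step 1: Take 4/5: 294 * 4/5 = 1176/5
Step 2: Decrease by 20%: 1176/5 * 80/100 = 4704/25
Final result = 4704/25

4704/25


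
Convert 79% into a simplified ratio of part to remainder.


Part = 79%, Remainder = 21%
Ratio = 79:21
GCD(79, 21) = 1
Simplify: 79:21 = 79:21

79:21


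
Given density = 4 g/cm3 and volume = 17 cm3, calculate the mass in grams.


Using mass = density * volume
Density = 4 g/cm3
Volume = 17 cm3
Mass = 4 * 17
= 68 g

68


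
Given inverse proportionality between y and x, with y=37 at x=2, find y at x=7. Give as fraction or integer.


Inverse proportion: y = k/x
Find k: k = 2 * 37 = 74
Compute y at x=7: y = 74/7
y = 74/7

74/7


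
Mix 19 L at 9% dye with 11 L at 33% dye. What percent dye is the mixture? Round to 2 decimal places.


Solute in mixture 1 = 9% of 19 L = 19*9/100 = 171/100 L
Solute in mixture 2 = 33% of 11 L = 11*33/100 = 363/100 L
Total solute = 171/100 + 363/100 = 267/50 L
Total volume = 19 + 11 = 30 L
Final concentration = 267/50/30 * 100 = 17.80%

17.80


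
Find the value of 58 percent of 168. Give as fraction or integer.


Compute 58% of 168
Convert percentage: 58% = 58/100
Multiply: 168 * 58/100
= 9744/100
= 2436/25

2436/25


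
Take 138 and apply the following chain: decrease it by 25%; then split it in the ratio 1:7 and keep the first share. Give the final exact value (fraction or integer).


Start with 138.
Step 1: Decrease by 25%: 138 * 75/100 = 207/2
Step 2: Split 1:7, first share = 207/2 * 1/8 = 207/16
Final result = 207/16

207/16


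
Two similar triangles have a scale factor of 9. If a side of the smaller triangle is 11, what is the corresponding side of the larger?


Similar triangles have proportional sides
Scale factor = 9
Smaller side = 11
Corresponding larger side = 11 * 9
= 99

99


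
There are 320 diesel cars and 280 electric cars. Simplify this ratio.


Find GCD(320, 280)
GCD = 40
Divide both by 40: 320/40 = 8, 280/40 = 7
Simplified ratio = 8:7

8:7


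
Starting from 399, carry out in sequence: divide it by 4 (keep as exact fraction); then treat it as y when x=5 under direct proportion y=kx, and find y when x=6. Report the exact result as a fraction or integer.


Start with 399.
Step 1: Divide by 4: 399 / 4 = 399/4
Step 2: Direct prop: k = (399/4)/5; new y = k*6 = 399/4*6/5 = 1197/10
Final result = 1197/10

1197/10


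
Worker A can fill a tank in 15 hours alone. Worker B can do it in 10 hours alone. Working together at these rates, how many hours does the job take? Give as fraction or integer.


Rate of A = 1/15 job per hour
Rate of B = 1/10 job per hour
Combined rate = 1/15 + 1/10
Find common denominator: (10 + 15)/(15*10) = 25/150
Combined rate = 1/6 job per hour
Time together = 1 / (1/6) = 6 hours

6


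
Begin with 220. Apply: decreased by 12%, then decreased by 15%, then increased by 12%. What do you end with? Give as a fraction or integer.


Start: 220
Step 1: decrease by 12% => multiply by 88/100
  220 * 88/100 = 968/5
Step 2: decrease by 15% => multiply by 85/100
  968/5 * 85/100 = 4114/25
Step 3: increase by 12% => multiply by 112/100
  4114/25 * 112/100 = 115192/625
Final value = 115192/625

115192/625


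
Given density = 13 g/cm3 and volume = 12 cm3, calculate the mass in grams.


Using mass = density * volume
Density = 13 g/cm3
Volume = 12 cm3
Mass = 13 * 12
= 156 g

156


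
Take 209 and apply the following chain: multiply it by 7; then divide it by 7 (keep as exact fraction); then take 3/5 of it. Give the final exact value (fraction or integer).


Start with 209.
Step 1: Multiply by 7: 209 * 7 = 1463
Step 2: Divide by 7: 1463 / 7 = 209
Step 3: Take 3/5: 209 * 3/5 = 627/5
Final result = 627/5

627/5


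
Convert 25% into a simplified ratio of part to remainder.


Part = 25%, Remainder = 75%
Ratio = 25:75
GCD(25, 75) = 25
Simplify: 1:3 = 1:3

1:3


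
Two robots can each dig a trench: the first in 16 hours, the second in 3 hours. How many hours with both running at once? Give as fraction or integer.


Rate of A = 1/16 job per hour
Rate of B = 1/3 job per hour
Combined rate = 1/16 + 1/3
Find common denominator: (3 + 16)/(16*3) = 19/48
Combined rate = 19/48 job per hour
Time together = 1 / (19/48) = 48/19 hours

48/19


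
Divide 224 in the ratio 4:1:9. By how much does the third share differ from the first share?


Total parts = 4 + 1 + 9 = 14
Value per part = 224 / 14 = 16
Shares: 4*16=64, 1*16=16, 9*16=144
Third share = 144, first share = 64
Difference = |144 - 64| = 80

80


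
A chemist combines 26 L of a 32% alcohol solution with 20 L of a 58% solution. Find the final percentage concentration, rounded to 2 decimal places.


Solute in mixture 1 = 32% of 26 L = 26*32/100 = 208/25 L
Solute in mixture 2 = 58% of 20 L = 20*58/100 = 58/5 L
Total solute = 208/25 + 58/5 = 498/25 L
Total volume = 26 + 20 = 46 L
Final concentration = 498/25/46 * 100 = 43.30%

43.30


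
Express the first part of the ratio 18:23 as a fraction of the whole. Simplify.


Total parts = 18 + 23 = 41
First part fraction = 18/41
Simplify: 18/41 = 18/41

18/41


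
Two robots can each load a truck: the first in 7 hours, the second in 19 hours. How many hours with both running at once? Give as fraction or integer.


Rate of A = 1/7 job per hour
Rate of B = 1/19 job per hour
Combined rate = 1/7 + 1/19
Find common denominator: (19 + 7)/(7*19) = 26/133
Combined rate = 26/133 job per hour
Time together = 1 / (26/133) = 133/26 hours

133/26


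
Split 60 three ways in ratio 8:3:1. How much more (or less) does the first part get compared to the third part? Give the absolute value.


Total parts = 8 + 3 + 1 = 12
Value per part = 60 / 12 = 5
Shares: 8*5=40, 3*5=15, 1*5=5
First share = 40, third share = 5
Difference = |40 - 5| = 35

35


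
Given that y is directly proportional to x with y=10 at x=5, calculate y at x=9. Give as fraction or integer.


Direct proportion: y = kx
Find k: k = 10/5 = 2
Compute y at x=9: y = 2 * 9
y = 18

18


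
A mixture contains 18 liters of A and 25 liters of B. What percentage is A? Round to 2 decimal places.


Volume of A = 18 L
Volume of B = 25 L
Total volume = 18 + 25 = 43 L
Percentage of A = (18/43) * 100
= 41.86%

41.86


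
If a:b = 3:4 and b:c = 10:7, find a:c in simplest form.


Given a:b = 3:4 and b:c = 10:7
Make b consistent. Multiply first ratio by 10: a:b = 30:40
Multiply second ratio by 4: b:c = 40:28
Now b = 40 in both, so a:b:c = 30:40:28
Therefore a:c = 30:28
Simplify by GCD: a:c = 15:14

15:14


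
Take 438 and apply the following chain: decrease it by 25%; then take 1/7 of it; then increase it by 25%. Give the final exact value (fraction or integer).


Start with 438.
Step 1: Decrease by 25%: 438 * 75/100 = 657/2
Step 2: Take 1/7: 657/2 * 1/7 = 657/14
Step 3: Increase by 25%: 657/14 * 125/100 = 3285/56
Final result = 3285/56

3285/56


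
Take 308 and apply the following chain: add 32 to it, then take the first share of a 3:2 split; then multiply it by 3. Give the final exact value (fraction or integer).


Start with 308.
Step 1: Add 32: 308+32=340; split 3:2 first = 340*3/5 = 204
Step 2: Multiply by 3: 204 * 3 = 612
Final result = 612

612


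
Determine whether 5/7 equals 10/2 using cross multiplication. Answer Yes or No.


Cross multiply to check 5/7 = 10/2
Left cross product: 5 * 2 = 10
Right cross product: 7 * 10 = 70
10 != 70
Not equal, so proportions differ => No

No


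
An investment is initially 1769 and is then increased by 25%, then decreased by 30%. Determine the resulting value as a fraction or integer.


Start: 1769
Step 1: increase by 25% => multiply by 125/100
  1769 * 125/100 = 8845/4
Step 2: decrease by 30% => multiply by 70/100
  8845/4 * 70/100 = 12383/8
Final value = 12383/8

12383/8


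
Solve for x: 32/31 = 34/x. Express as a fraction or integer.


Setting up: 32/31 = 34/x
Cross multiply: 32 * x = 31 * 34
32x = 1054
x = 1054/32
x = 527/16

527/16


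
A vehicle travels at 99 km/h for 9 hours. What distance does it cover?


Using distance = speed * time
Speed = 99 km/h
Time = 9 hours
Distance = 99 * 9
= 891 km

891


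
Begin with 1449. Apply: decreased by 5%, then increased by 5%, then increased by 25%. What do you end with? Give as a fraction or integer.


Start: 1449
Step 1: decrease by 5% => multiply by 95/100
  1449 * 95/100 = 27531/20
Step 2: increase by 5% => multiply by 105/100
  27531/20 * 105/100 = 578151/400
Step 3: increase by 25% => multiply by 125/100
  578151/400 * 125/100 = 578151/320
Final value = 578151/320

578151/320


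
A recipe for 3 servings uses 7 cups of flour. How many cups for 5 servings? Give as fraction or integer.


Original: 7 cups for 3 servings
Target servings = 5
Scaling factor = 5/3
New amount = 7 * 5/3
= 35/3
= 35/3 cups

35/3


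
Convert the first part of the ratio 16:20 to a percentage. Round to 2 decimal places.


Total parts = 16 + 20 = 36
First part fraction = 16/36
Percentage = (16/36) * 100
= 0.444444 * 100
= 44.44%

44.44


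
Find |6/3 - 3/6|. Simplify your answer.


Simplify: 6/3 = 2 and 3/6 = 1/2
Find common denominator: LCD = 2
Convert: 4/2 and 1/2
Difference = |4 - 1|/2 = 3/2
Simplified = 3/2

3/2


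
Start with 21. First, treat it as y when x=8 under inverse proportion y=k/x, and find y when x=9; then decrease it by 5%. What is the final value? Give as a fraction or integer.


Start with 21.
Step 1: Inverse prop: k = (21)*8; new y = k/9 = 21*8/9 = 56/3
Step 2: Decrease by 5%: 56/3 * 95/100 = 266/15
Final result = 266/15

266/15


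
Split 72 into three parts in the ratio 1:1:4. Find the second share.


Ratio = 1:1:4
Total parts = 1 + 1 + 4 = 6
Value per part = 72 / 6 = 12
First share = 1 * 12 = 12
Middle share = 1 * 12 = 12
Third share = 4 * 12 = 48

12


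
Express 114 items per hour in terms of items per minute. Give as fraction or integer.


Converting from per hour to per minute
Rate = 114 items per hour
Divide by 60: 114/60
= 19/10 items per minute

19/10


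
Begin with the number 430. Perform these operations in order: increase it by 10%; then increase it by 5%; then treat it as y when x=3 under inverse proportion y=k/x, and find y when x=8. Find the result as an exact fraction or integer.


Start with 430.
Step 1: Increase by 10%: 430 * 110/100 = 473
Step 2: Increase by 5%: 473 * 105/100 = 9933/20
Step 3: Inverse prop: k = (9933/20)*3; new y = k/8 = 9933/20*3/8 = 29799/160
Final result = 29799/160

29799/160


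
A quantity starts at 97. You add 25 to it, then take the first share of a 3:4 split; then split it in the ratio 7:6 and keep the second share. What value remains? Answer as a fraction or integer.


Start with 97.
Step 1: Add 25: 97+25=122; split 3:4 first = 122*3/7 = 366/7
Step 2: Split 7:6, second share = 366/7 * 6/13 = 2196/91
Final result = 2196/91

2196/91


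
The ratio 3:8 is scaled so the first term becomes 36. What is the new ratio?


Original ratio: 3:8
First term target: 36
Scale factor = 36 / 3 = 12
Multiply second term: 8 * 12 = 96
Equivalent ratio = 36:96

36:96


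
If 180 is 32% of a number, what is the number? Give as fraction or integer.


Given: 180 is 32% of the whole
Set up: 180 = 32/100 * whole
whole = 180 * 100 / 32
whole = 18000 / 32
whole = 1125/2

1125/2


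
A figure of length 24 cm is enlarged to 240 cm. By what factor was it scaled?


Original length = 24 cm
Scaled length = 240 cm
Scale factor = 240 / 24
= 10

10


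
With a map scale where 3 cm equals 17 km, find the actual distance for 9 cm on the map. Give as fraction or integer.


Map scale: 3 cm = 17 km
Measured distance on map = 9 cm
Set up proportion: 9 * 17 / 3
= 153 / 3
= 51 km

51


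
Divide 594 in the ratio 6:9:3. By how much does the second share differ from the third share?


Total parts = 6 + 9 + 3 = 18
Value per part = 594 / 18 = 33
Shares: 6*33=198, 9*33=297, 3*33=99
Second share = 297, third share = 99
Difference = |297 - 99| = 198

198


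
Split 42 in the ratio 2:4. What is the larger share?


Total parts = 2 + 4 = 6
Value per part = 42 / 6 = 7
First share = 2 * 7 = 14
Second share = 4 * 7 = 28
Larger share = 28

28


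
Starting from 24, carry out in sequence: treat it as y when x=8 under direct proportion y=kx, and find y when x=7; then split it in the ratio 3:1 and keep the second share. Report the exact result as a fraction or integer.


Start with 24.
Step 1: Direct prop: k = (24)/8; new y = k*7 = 24*7/8 = 21
Step 2: Split 3:1, second share = 21 * 1/4 = 21/4
Final result = 21/4

21/4


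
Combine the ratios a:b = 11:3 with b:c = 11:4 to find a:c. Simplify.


Given a:b = 11:3 and b:c = 11:4
Make b consistent. Multiply first ratio by 11: a:b = 121:33
Multiply second ratio by 3: b:c = 33:12
Now b = 33 in both, so a:b:c = 121:33:12
Therefore a:c = 121:12
Simplify by GCD: a:c = 121:12

121:12
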